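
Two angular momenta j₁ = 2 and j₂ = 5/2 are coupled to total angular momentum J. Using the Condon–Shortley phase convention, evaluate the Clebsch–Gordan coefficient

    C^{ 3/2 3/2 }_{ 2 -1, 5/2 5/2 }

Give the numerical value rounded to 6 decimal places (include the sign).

−√(2/7) ≈ -0.534522

j₁+j₂−J=3  J+j₁−j₂=1  J−j₁+j₂=2  j₁+j₂+J+1=7
(j₁±m₁, j₂±m₂, J±M) = (1,3,5,0,3,0)
P² = 288/7
sum k=3..3:
  [3] −1/12 = -1/12
S = -1/12
C² = P²·S² = 2/7 ; C = -0.534522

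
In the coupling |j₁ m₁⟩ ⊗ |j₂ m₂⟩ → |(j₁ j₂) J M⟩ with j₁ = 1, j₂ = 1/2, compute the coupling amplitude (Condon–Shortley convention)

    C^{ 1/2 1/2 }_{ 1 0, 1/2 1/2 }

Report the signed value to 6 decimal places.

-0.577350

j₁+j₂−J=1  J+j₁−j₂=1  J−j₁+j₂=0  j₁+j₂+J+1=3
(j₁±m₁, j₂±m₂, J±M) = (1,1,1,0,1,0)
P² = 1/3
sum k=1..1:
  [1] −1/1 = -1
S = -1
C² = P²·S² = 1/3 ; C = -0.577350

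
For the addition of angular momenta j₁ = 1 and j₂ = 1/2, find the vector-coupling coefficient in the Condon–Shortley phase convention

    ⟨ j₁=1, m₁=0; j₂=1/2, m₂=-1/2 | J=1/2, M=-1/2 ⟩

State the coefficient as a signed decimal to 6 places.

+√(1/3) = +0.577350

√[2·1!1!0!/3! · 1!1!0!1!0!1!] = √(1/3)
  +(−1)^0/∏(0,1,1,0,0,0)! = 1  (running 1)
⟨..|..⟩ = √(1/3)·(1) = +0.577350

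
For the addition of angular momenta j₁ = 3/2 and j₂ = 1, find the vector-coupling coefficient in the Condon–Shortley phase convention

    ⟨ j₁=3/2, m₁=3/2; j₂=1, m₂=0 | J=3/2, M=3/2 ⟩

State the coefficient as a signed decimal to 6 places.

+0.774597  (= +√(3/5))

j₁+j₂−J=1  J+j₁−j₂=2  J−j₁+j₂=1  j₁+j₂+J+1=5
(j₁±m₁, j₂±m₂, J±M) = (3,0,1,1,3,0)
P² = 12/5
sum k=0..0:
  [0] +1/2 = 1/2
S = 1/2
C² = P²·S² = 3/5 ; C = +0.774597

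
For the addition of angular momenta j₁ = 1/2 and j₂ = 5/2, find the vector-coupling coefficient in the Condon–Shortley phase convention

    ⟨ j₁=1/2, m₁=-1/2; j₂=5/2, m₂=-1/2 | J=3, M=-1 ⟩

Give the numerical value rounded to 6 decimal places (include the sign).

+0.816497

√[7·0!1!5!/7! · 0!1!2!3!2!4!] = √(96)
  +(−1)^0/∏(0,0,1,2,0,3)! = 1/12  (running 1/12)
⟨..|..⟩ = √(96)·(1/12) = +0.816497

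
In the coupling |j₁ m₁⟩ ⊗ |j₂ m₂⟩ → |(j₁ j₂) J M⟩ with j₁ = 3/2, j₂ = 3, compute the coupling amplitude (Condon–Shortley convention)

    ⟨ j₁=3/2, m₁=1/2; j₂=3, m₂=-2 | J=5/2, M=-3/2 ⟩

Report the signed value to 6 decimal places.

+√(1/14) = +0.267261

j₁+j₂−J=2  J+j₁−j₂=1  J−j₁+j₂=4  j₁+j₂+J+1=8
(j₁±m₁, j₂±m₂, J±M) = (2,1,1,5,1,4)
P² = 288/7
sum k=0..1:
  [0] +1/12 = 1/12
  [1] −1/24 = -1/24
S = 1/24
C² = P²·S² = 1/14 ; C = +0.267261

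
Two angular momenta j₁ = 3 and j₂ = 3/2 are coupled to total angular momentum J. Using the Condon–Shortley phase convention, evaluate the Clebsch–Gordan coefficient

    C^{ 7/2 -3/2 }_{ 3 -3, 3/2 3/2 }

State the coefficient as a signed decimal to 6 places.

-0.308607  (= −√(2/21))

j₁+j₂−J=1  J+j₁−j₂=5  J−j₁+j₂=2  j₁+j₂+J+1=9
(j₁±m₁, j₂±m₂, J±M) = (0,6,3,0,2,5)
P² = 38400/7
sum k=1..1:
  [1] −1/240 = -1/240
S = -1/240
C² = P²·S² = 2/21 ; C = -0.308607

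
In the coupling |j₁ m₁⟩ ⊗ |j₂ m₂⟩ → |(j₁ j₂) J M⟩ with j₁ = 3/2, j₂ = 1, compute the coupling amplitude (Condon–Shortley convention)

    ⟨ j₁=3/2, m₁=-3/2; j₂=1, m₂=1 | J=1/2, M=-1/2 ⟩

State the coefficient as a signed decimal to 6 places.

+0.707107

√[2·2!1!0!/4! · 0!3!2!0!0!1!] = √(2)
  +(−1)^2/∏(2,0,1,0,0,0)! = 1/2  (running 1/2)
⟨..|..⟩ = √(2)·(1/2) = +0.707107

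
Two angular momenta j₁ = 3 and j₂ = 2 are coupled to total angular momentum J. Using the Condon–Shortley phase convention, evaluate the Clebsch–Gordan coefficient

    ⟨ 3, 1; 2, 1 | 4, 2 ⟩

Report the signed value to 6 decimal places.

−√(1/28) = -0.188982

triangle: 1!·5!·3!/10! = 720/3628800
(j±m)!: 4!·2!·3!·1!·6!·2! = 414720
prefactor² = (2J+1)·Δ·N² = 5184/7
  k=0: +1/(0!·1!·2!·3!·3!·0!) = 1/72
  k=1: −1/(1!·0!·1!·2!·4!·1!) = -1/48
Σ = -1/144  ⇒  CG² = 5184/7·(-1/144)² = 1/28
CG = −√(1/28) = -0.188982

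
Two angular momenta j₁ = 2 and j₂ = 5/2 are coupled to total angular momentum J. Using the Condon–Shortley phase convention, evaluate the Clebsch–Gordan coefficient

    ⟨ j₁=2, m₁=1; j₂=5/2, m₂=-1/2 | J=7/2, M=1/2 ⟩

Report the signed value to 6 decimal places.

triangle: 1!*3!*4!/9! = 144/362880
(j±m)!: 3!*1!*2!*3!*4!*3! = 10368
prefactor² = (2J+1)*Δ*N² = 1152/35
  k=0: +1/(0!*1!*1!*2!*2!*2!) = 1/8
  k=1: −1/(1!*0!*0!*1!*3!*3!) = -1/36
Σ = 7/72  ⇒  CG² = 1152/35*7/72² = 14/45
CG = +√(14/45) = +0.557773

+√(14/45) = +0.557773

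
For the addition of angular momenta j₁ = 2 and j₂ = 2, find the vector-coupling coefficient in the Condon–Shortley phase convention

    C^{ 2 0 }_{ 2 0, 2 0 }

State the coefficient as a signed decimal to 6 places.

triangle: 2!·2!·2!/7! = 8/5040
(j±m)!: 2!·2!·2!·2!·2!·2! = 64
prefactor² = (2J+1)·Δ·N² = 32/63
  k=0: +1/(0!·2!·2!·2!·0!·0!) = 1/8
  k=1: −1/(1!·1!·1!·1!·1!·1!) = -1
  k=2: +1/(2!·0!·0!·0!·2!·2!) = 1/8
Σ = -3/4  ⇒  CG² = 32/63·(-3/4)² = 2/7
CG = −√(2/7) = -0.534522

-0.534522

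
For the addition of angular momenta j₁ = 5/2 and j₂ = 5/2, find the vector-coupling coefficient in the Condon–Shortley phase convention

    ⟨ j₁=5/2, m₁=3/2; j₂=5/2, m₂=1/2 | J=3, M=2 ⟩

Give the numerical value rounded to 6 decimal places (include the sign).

√[7·2!3!3!/9! · 4!1!3!2!5!1!] = √(48)
  +(−1)^0/∏(0,2,1,3,2,0)! = 1/24  (running 1/24)
  +(−1)^1/∏(1,1,0,2,3,1)! = -1/12  (running -1/24)
⟨..|..⟩ = √(48)·(-1/24) = -0.288675

−√(1/12) = -0.288675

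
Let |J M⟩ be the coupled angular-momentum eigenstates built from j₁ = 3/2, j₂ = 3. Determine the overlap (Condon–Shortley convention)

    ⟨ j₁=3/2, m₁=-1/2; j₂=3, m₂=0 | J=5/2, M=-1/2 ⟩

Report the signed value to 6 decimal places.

√[6·2!1!4!/8! · 1!2!3!3!2!3!] = √(216/35)
  +(−1)^1/∏(1,1,1,2,0,2)! = -1/4  (running -1/4)
  +(−1)^2/∏(2,0,0,1,1,3)! = 1/12  (running -1/6)
⟨..|..⟩ = √(216/35)·(-1/6) = -0.414039

-0.414039  (= −√(6/35))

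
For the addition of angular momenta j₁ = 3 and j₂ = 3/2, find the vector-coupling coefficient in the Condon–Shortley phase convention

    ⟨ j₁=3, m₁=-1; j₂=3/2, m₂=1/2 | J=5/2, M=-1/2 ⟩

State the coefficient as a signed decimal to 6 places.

√[6·2!4!1!/8! · 2!4!2!1!2!3!] = √(288/35)
  +(−1)^1/∏(1,1,3,1,1,0)! = -1/6  (running -1/6)
  +(−1)^2/∏(2,0,2,0,2,1)! = 1/8  (running -1/24)
⟨..|..⟩ = √(288/35)·(-1/24) = -0.119523

-0.119523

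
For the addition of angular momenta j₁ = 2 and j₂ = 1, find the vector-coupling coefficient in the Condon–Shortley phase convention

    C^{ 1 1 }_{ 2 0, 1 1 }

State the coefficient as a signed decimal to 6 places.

√[3·2!2!0!/5! · 2!2!2!0!2!0!] = √(8/5)
  +(−1)^2/∏(2,0,0,0,2,0)! = 1/4  (running 1/4)
⟨..|..⟩ = √(8/5)·(1/4) = +0.316228

+0.316228  (= +√(1/10))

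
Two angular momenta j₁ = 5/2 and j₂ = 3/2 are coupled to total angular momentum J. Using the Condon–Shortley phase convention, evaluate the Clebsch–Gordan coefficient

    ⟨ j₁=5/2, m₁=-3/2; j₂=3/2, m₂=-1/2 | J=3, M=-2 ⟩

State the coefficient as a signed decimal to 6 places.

-0.288675

√[7·1!4!2!/8! · 1!4!1!2!1!5!] = √(48)
  +(−1)^0/∏(0,1,4,1,0,1)! = 1/24  (running 1/24)
  +(−1)^1/∏(1,0,3,0,1,2)! = -1/12  (running -1/24)
⟨..|..⟩ = √(48)·(-1/24) = -0.288675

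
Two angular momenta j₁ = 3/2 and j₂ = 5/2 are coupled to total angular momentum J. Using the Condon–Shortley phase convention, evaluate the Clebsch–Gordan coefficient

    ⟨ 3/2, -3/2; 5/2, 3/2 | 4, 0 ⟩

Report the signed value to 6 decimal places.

+√(1/14) = +0.267261

√[9·0!3!5!/9! · 0!3!4!1!4!4!] = √(10368/7)
  +(−1)^0/∏(0,0,3,4,0,1)! = 1/144  (running 1/144)
⟨..|..⟩ = √(10368/7)·(1/144) = +0.267261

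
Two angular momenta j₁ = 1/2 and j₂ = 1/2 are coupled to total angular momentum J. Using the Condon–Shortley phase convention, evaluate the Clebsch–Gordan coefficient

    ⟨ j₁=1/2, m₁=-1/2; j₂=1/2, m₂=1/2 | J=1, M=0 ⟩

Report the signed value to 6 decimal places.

+0.707107  (= +√(1/2))

triangle: 0!*1!*1!/3! = 1/6
(j±m)!: 0!*1!*1!*0!*1!*1! = 1
prefactor² = (2J+1)*Δ*N² = 1/2
  k=0: +1/(0!*0!*1!*1!*0!*0!) = 1
Σ = 1  ⇒  CG² = 1/2*1² = 1/2
CG = +√(1/2) = +0.707107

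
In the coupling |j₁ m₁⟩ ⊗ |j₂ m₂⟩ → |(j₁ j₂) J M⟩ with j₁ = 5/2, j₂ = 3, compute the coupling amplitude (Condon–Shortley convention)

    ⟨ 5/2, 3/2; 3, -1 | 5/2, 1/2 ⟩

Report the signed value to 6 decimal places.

-0.169031

triangle: 3!·2!·3!/9! = 72/362880
(j±m)!: 4!·1!·2!·4!·3!·2! = 13824
prefactor² = (2J+1)·Δ·N² = 576/35
  k=0: +1/(0!·3!·1!·2!·1!·1!) = 1/12
  k=1: −1/(1!·2!·0!·1!·2!·2!) = -1/8
Σ = -1/24  ⇒  CG² = 576/35·(-1/24)² = 1/35
CG = −√(1/35) = -0.169031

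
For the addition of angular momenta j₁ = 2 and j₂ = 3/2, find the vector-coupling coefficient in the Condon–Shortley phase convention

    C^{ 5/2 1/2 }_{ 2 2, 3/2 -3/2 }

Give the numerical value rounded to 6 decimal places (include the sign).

+0.414039

j₁+j₂−J=1  J+j₁−j₂=3  J−j₁+j₂=2  j₁+j₂+J+1=7
(j₁±m₁, j₂±m₂, J±M) = (4,0,0,3,3,2)
P² = 864/35
sum k=0..0:
  [0] +1/12 = 1/12
S = 1/12
C² = P²·S² = 6/35 ; C = +0.414039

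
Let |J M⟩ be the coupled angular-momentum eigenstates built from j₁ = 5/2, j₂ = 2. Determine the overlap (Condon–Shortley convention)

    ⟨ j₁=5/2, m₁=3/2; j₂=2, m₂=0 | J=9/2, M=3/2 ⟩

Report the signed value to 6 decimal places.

√[10·0!5!4!/10! · 4!1!2!2!6!3!] = √(23040/7)
  +(−1)^0/∏(0,0,1,2,4,2)! = 1/96  (running 1/96)
⟨..|..⟩ = √(23040/7)·(1/96) = +0.597614

+0.597614  (= +√(5/14))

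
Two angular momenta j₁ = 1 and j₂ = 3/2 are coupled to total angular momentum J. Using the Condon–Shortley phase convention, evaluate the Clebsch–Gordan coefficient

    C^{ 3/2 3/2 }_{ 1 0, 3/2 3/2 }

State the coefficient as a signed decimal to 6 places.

√[4·1!1!2!/5! · 1!1!3!0!3!0!] = √(12/5)
  +(−1)^1/∏(1,0,0,2,1,0)! = -1/2  (running -1/2)
⟨..|..⟩ = √(12/5)·(-1/2) = -0.774597

−√(3/5) ≈ -0.774597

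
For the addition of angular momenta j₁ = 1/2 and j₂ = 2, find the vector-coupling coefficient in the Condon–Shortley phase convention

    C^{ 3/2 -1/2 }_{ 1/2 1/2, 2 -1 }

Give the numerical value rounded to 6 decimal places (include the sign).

j₁+j₂−J=1  J+j₁−j₂=0  J−j₁+j₂=3  j₁+j₂+J+1=5
(j₁±m₁, j₂±m₂, J±M) = (1,0,1,3,1,2)
P² = 12/5
sum k=0..0:
  [0] +1/2 = 1/2
S = 1/2
C² = P²·S² = 3/5 ; C = +0.774597

+0.774597  (= +√(3/5))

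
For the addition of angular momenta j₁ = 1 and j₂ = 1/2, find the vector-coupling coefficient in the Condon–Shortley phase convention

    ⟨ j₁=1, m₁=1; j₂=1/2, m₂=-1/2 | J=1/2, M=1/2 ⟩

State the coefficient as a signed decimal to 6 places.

√[2·1!1!0!/3! · 2!0!0!1!1!0!] = √(2/3)
  +(−1)^0/∏(0,1,0,0,1,0)! = 1  (running 1)
⟨..|..⟩ = √(2/3)·(1) = +0.816497

+0.816497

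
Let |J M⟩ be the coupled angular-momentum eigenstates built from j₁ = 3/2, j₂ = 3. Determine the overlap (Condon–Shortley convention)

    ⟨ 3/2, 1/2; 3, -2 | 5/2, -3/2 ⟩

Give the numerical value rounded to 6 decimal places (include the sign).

j₁+j₂−J=2  J+j₁−j₂=1  J−j₁+j₂=4  j₁+j₂+J+1=8
(j₁±m₁, j₂±m₂, J±M) = (2,1,1,5,1,4)
P² = 288/7
sum k=0..1:
  [0] +1/12 = 1/12
  [1] −1/24 = -1/24
S = 1/24
C² = P²·S² = 1/14 ; C = +0.267261

+√(1/14) ≈ +0.267261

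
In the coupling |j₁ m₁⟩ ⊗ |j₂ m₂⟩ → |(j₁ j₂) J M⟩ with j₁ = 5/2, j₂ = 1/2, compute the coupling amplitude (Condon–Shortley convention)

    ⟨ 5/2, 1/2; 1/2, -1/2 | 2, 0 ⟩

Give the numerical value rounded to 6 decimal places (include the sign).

+0.707107

triangle: 1!×4!×0!/6! = 24/720
(j±m)!: 3!×2!×0!×1!×2!×2! = 48
prefactor² = (2J+1)×Δ×N² = 8
  k=0: +1/(0!×1!×2!×0!×2!×0!) = 1/4
Σ = 1/4  ⇒  CG² = 8×1/4² = 1/2
CG = +√(1/2) = +0.707107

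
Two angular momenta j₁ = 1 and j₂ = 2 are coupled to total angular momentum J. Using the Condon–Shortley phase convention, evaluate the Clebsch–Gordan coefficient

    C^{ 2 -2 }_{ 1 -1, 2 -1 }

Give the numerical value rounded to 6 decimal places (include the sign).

j₁+j₂−J=1  J+j₁−j₂=1  J−j₁+j₂=3  j₁+j₂+J+1=6
(j₁±m₁, j₂±m₂, J±M) = (0,2,1,3,0,4)
P² = 12
sum k=1..1:
  [1] −1/6 = -1/6
S = -1/6
C² = P²·S² = 1/3 ; C = -0.577350

−√(1/3) ≈ -0.577350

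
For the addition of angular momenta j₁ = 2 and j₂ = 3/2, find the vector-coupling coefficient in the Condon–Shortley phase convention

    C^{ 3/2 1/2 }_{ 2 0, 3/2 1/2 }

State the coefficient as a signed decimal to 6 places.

triangle: 2!*2!*1!/6! = 4/720
(j±m)!: 2!*2!*2!*1!*2!*1! = 16
prefactor² = (2J+1)*Δ*N² = 16/45
  k=1: −1/(1!*1!*1!*1!*1!*0!) = -1
  k=2: +1/(2!*0!*0!*0!*2!*1!) = 1/4
Σ = -3/4  ⇒  CG² = 16/45*(-3/4)² = 1/5
CG = −√(1/5) = -0.447214

−√(1/5) = -0.447214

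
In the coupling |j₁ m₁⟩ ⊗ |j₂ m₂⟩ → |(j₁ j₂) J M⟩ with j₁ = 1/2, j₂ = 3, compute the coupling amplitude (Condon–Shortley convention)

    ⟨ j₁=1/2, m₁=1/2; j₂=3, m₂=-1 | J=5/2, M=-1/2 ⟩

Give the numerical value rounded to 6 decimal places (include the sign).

+0.755929  (= +√(4/7))

√[6·1!0!5!/7! · 1!0!2!4!2!3!] = √(576/7)
  +(−1)^0/∏(0,1,0,2,0,3)! = 1/12  (running 1/12)
⟨..|..⟩ = √(576/7)·(1/12) = +0.755929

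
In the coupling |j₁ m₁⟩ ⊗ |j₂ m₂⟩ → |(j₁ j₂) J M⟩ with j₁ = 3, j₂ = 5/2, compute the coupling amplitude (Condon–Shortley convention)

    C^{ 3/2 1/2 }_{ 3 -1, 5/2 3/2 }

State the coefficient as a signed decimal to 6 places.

−√(7/30) = -0.483046

triangle: 4!*2!*1!/8! = 48/40320
(j±m)!: 2!*4!*4!*1!*2!*1! = 2304
prefactor² = (2J+1)*Δ*N² = 384/35
  k=3: −1/(3!*1!*1!*1!*1!*0!) = -1/6
  k=4: +1/(4!*0!*0!*0!*2!*1!) = 1/48
Σ = -7/48  ⇒  CG² = 384/35*(-7/48)² = 7/30
CG = −√(7/30) = -0.483046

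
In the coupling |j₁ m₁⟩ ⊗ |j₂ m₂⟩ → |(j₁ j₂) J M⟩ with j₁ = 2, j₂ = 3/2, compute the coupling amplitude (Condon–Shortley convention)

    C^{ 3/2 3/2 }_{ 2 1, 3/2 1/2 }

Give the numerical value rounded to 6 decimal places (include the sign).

-0.632456

triangle: 2!*2!*1!/6! = 4/720
(j±m)!: 3!*1!*2!*1!*3!*0! = 72
prefactor² = (2J+1)*Δ*N² = 8/5
  k=1: −1/(1!*1!*0!*1!*2!*0!) = -1/2
Σ = -1/2  ⇒  CG² = 8/5*(-1/2)² = 2/5
CG = −√(2/5) = -0.632456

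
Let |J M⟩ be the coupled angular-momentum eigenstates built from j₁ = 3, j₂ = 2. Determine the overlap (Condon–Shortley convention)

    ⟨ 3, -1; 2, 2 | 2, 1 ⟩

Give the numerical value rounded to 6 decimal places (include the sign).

j₁+j₂−J=3  J+j₁−j₂=3  J−j₁+j₂=1  j₁+j₂+J+1=8
(j₁±m₁, j₂±m₂, J±M) = (2,4,4,0,3,1)
P² = 216/7
sum k=3..3:
  [3] −1/12 = -1/12
S = -1/12
C² = P²·S² = 3/14 ; C = -0.462910

-0.462910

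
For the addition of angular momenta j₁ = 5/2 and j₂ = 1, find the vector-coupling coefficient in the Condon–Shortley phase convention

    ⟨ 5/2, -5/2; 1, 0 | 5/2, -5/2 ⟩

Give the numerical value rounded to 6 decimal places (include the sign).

−√(5/7) ≈ -0.845154

√[6·1!4!1!/7! · 0!5!1!1!0!5!] = √(2880/7)
  +(−1)^1/∏(1,0,4,0,0,1)! = -1/24  (running -1/24)
⟨..|..⟩ = √(2880/7)·(-1/24) = -0.845154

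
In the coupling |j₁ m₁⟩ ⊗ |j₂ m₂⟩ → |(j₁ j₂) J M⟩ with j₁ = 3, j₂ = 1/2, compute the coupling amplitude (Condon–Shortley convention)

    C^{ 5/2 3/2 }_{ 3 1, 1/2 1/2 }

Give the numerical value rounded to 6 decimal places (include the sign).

triangle: 1!*5!*0!/7! = 120/5040
(j±m)!: 4!*2!*1!*0!*4!*1! = 1152
prefactor² = (2J+1)*Δ*N² = 1152/7
  k=1: −1/(1!*0!*1!*0!*4!*0!) = -1/24
Σ = -1/24  ⇒  CG² = 1152/7*(-1/24)² = 2/7
CG = −√(2/7) = -0.534522

−√(2/7) = -0.534522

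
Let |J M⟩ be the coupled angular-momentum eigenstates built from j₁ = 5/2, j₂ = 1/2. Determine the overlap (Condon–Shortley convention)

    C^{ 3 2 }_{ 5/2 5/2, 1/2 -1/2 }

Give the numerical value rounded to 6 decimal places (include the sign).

+0.408248

triangle: 0!×5!×1!/7! = 120/5040
(j±m)!: 5!×0!×0!×1!×5!×1! = 14400
prefactor² = (2J+1)×Δ×N² = 2400
  k=0: +1/(0!×0!×0!×0!×5!×1!) = 1/120
Σ = 1/120  ⇒  CG² = 2400×1/120² = 1/6
CG = +√(1/6) = +0.408248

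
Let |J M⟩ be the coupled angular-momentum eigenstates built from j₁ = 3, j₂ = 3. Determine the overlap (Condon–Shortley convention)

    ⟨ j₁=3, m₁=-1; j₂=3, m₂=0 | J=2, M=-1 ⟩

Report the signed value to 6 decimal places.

j₁+j₂−J=4  J+j₁−j₂=2  J−j₁+j₂=2  j₁+j₂+J+1=9
(j₁±m₁, j₂±m₂, J±M) = (2,4,3,3,1,3)
P² = 96/7
sum k=2..3:
  [2] +1/8 = 1/8
  [3] −1/12 = -1/12
S = 1/24
C² = P²·S² = 1/42 ; C = +0.154303

+√(1/42) ≈ +0.154303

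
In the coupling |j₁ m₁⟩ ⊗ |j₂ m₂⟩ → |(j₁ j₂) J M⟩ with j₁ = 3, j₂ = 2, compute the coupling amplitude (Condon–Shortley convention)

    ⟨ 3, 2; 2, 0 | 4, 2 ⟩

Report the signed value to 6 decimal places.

+√(12/35) ≈ +0.585540

√[9·1!5!3!/10! · 5!1!2!2!6!2!] = √(8640/7)
  +(−1)^0/∏(0,1,1,2,4,1)! = 1/48  (running 1/48)
  +(−1)^1/∏(1,0,0,1,5,2)! = -1/240  (running 1/60)
⟨..|..⟩ = √(8640/7)·(1/60) = +0.585540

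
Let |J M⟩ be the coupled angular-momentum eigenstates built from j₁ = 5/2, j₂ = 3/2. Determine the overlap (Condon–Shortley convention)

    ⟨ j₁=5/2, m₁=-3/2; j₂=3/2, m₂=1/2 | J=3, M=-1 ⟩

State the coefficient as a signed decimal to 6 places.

√[7·1!4!2!/8! · 1!4!2!1!2!4!] = √(96/5)
  +(−1)^0/∏(0,1,4,2,0,0)! = 1/48  (running 1/48)
  +(−1)^1/∏(1,0,3,1,1,1)! = -1/6  (running -7/48)
⟨..|..⟩ = √(96/5)·(-7/48) = -0.639010

-0.639010  (= −√(49/120))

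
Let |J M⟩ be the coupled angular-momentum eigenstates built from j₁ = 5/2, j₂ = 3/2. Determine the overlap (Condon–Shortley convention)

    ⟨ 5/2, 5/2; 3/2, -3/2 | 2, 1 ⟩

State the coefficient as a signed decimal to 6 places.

√[5·2!3!1!/7! · 5!0!0!3!3!1!] = √(360/7)
  +(−1)^0/∏(0,2,0,0,3,1)! = 1/12  (running 1/12)
⟨..|..⟩ = √(360/7)·(1/12) = +0.597614

+√(5/14) = +0.597614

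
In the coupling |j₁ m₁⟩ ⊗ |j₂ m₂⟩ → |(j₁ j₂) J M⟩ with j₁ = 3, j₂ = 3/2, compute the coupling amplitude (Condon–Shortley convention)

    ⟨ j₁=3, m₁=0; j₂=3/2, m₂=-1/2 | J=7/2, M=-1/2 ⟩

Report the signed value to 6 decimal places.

+√(2/21) ≈ +0.308607

√[8·1!5!2!/9! · 3!3!1!2!3!4!] = √(384/7)
  +(−1)^0/∏(0,1,3,1,2,1)! = 1/12  (running 1/12)
  +(−1)^1/∏(1,0,2,0,3,2)! = -1/24  (running 1/24)
⟨..|..⟩ = √(384/7)·(1/24) = +0.308607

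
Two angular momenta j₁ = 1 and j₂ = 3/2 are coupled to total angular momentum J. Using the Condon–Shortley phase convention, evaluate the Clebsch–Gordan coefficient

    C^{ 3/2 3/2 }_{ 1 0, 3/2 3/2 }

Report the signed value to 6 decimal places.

−√(3/5) ≈ -0.774597

√[4·1!1!2!/5! · 1!1!3!0!3!0!] = √(12/5)
  +(−1)^1/∏(1,0,0,2,1,0)! = -1/2  (running -1/2)
⟨..|..⟩ = √(12/5)·(-1/2) = -0.774597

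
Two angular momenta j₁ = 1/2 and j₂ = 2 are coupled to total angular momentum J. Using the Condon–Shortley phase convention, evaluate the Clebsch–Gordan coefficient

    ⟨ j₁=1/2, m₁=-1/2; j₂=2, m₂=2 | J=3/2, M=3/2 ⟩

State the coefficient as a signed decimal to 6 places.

√[4·1!0!3!/5! · 0!1!4!0!3!0!] = √(144/5)
  +(−1)^1/∏(1,0,0,3,0,0)! = -1/6  (running -1/6)
⟨..|..⟩ = √(144/5)·(-1/6) = -0.894427

−√(4/5) = -0.894427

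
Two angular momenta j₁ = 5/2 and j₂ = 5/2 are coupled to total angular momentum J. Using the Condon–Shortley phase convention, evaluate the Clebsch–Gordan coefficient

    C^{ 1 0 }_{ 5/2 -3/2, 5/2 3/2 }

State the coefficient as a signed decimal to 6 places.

−√(9/70) ≈ -0.358569

√[3·4!1!1!/7! · 1!4!4!1!1!1!] = √(288/35)
  +(−1)^3/∏(3,1,1,1,0,0)! = -1/6  (running -1/6)
  +(−1)^4/∏(4,0,0,0,1,1)! = 1/24  (running -1/8)
⟨..|..⟩ = √(288/35)·(-1/8) = -0.358569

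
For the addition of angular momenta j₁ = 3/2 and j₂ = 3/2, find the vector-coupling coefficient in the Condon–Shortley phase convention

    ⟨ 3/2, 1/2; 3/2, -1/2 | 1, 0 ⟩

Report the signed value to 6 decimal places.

−√(1/20) = -0.223607

j₁+j₂−J=2  J+j₁−j₂=1  J−j₁+j₂=1  j₁+j₂+J+1=5
(j₁±m₁, j₂±m₂, J±M) = (2,1,1,2,1,1)
P² = 1/5
sum k=0..1:
  [0] +1/2 = 1/2
  [1] −1/1 = -1
S = -1/2
C² = P²·S² = 1/20 ; C = -0.223607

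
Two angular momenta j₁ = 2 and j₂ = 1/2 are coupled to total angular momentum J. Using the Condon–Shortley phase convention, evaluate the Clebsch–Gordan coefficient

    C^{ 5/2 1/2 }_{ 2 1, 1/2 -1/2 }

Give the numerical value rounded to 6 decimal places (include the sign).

j₁+j₂−J=0  J+j₁−j₂=4  J−j₁+j₂=1  j₁+j₂+J+1=6
(j₁±m₁, j₂±m₂, J±M) = (3,1,0,1,3,2)
P² = 72/5
sum k=0..0:
  [0] +1/6 = 1/6
S = 1/6
C² = P²·S² = 2/5 ; C = +0.632456

+0.632456  (= +√(2/5))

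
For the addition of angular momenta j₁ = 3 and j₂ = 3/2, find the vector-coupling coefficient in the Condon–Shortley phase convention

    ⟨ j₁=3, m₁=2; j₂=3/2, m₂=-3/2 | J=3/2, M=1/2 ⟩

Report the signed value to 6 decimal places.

+0.534522  (= +√(2/7))

triangle: 3!*3!*0!/7! = 36/5040
(j±m)!: 5!*1!*0!*3!*2!*1! = 1440
prefactor² = (2J+1)*Δ*N² = 288/7
  k=0: +1/(0!*3!*1!*0!*2!*0!) = 1/12
Σ = 1/12  ⇒  CG² = 288/7*1/12² = 2/7
CG = +√(2/7) = +0.534522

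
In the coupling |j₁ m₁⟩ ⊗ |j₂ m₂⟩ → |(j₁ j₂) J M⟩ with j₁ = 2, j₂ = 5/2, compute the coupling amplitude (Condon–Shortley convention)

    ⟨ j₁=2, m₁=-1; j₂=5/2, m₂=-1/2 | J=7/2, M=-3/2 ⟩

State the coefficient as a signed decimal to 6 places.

j₁+j₂−J=1  J+j₁−j₂=3  J−j₁+j₂=4  j₁+j₂+J+1=9
(j₁±m₁, j₂±m₂, J±M) = (1,3,2,3,2,5)
P² = 384/7
sum k=0..1:
  [0] +1/24 = 1/24
  [1] −1/12 = -1/12
S = -1/24
C² = P²·S² = 2/21 ; C = -0.308607

−√(2/21) ≈ -0.308607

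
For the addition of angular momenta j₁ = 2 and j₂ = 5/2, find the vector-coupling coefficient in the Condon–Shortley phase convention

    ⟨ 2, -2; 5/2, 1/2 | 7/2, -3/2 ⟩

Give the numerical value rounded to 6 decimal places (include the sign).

-0.617213  (= −√(8/21))

√[8·1!3!4!/9! · 0!4!3!2!2!5!] = √(1536/7)
  +(−1)^1/∏(1,0,3,2,0,2)! = -1/24  (running -1/24)
⟨..|..⟩ = √(1536/7)·(-1/24) = -0.617213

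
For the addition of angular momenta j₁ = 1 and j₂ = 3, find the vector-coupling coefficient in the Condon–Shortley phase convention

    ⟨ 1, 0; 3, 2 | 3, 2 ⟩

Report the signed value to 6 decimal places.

triangle: 1!·1!·5!/8! = 120/40320
(j±m)!: 1!·1!·5!·1!·5!·1! = 14400
prefactor² = (2J+1)·Δ·N² = 300
  k=0: +1/(0!·1!·1!·5!·0!·0!) = 1/120
  k=1: −1/(1!·0!·0!·4!·1!·1!) = -1/24
Σ = -1/30  ⇒  CG² = 300·(-1/30)² = 1/3
CG = −√(1/3) = -0.577350

-0.577350  (= −√(1/3))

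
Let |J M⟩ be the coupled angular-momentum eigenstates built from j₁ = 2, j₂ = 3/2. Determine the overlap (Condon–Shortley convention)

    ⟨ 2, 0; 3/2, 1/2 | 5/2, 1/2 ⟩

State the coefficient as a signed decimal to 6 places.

triangle: 1!*3!*2!/7! = 12/5040
(j±m)!: 2!*2!*2!*1!*3!*2! = 96
prefactor² = (2J+1)*Δ*N² = 48/35
  k=0: +1/(0!*1!*2!*2!*1!*0!) = 1/4
  k=1: −1/(1!*0!*1!*1!*2!*1!) = -1/2
Σ = -1/4  ⇒  CG² = 48/35*(-1/4)² = 3/35
CG = −√(3/35) = -0.292770

−√(3/35) = -0.292770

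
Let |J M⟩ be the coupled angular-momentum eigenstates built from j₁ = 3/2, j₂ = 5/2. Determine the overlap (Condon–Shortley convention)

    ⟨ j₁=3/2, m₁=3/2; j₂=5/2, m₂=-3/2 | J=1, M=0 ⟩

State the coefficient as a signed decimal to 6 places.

+√(1/5) = +0.447214

j₁+j₂−J=3  J+j₁−j₂=0  J−j₁+j₂=2  j₁+j₂+J+1=6
(j₁±m₁, j₂±m₂, J±M) = (3,0,1,4,1,1)
P² = 36/5
sum k=0..0:
  [0] +1/6 = 1/6
S = 1/6
C² = P²·S² = 1/5 ; C = +0.447214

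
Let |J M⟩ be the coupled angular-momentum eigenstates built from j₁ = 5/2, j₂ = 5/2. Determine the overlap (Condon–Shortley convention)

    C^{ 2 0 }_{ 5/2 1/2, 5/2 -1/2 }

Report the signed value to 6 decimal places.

j₁+j₂−J=3  J+j₁−j₂=2  J−j₁+j₂=2  j₁+j₂+J+1=8
(j₁±m₁, j₂±m₂, J±M) = (3,2,2,3,2,2)
P² = 12/7
sum k=0..2:
  [0] +1/24 = 1/24
  [1] −1/2 = -1/2
  [2] +1/8 = 1/8
S = -1/3
C² = P²·S² = 4/21 ; C = -0.436436

−√(4/21) = -0.436436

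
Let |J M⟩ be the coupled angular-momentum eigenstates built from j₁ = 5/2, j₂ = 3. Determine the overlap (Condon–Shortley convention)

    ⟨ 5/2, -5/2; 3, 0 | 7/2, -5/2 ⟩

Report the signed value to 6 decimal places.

√[8·2!3!4!/10! · 0!5!3!3!1!6!] = √(13824/7)
  +(−1)^2/∏(2,0,3,1,0,3)! = 1/72  (running 1/72)
⟨..|..⟩ = √(13824/7)·(1/72) = +0.617213

+0.617213  (= +√(8/21))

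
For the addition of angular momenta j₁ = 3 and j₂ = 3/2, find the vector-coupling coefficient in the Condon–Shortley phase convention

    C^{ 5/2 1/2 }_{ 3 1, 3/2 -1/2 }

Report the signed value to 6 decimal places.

−√(1/70) = -0.119523

√[6·2!4!1!/8! · 4!2!1!2!3!2!] = √(288/35)
  +(−1)^0/∏(0,2,2,1,2,0)! = 1/8  (running 1/8)
  +(−1)^1/∏(1,1,1,0,3,1)! = -1/6  (running -1/24)
⟨..|..⟩ = √(288/35)·(-1/24) = -0.119523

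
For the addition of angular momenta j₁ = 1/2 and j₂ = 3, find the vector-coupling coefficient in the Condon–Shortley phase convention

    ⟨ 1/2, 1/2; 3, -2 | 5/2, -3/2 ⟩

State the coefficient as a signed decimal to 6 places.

triangle: 1!·0!·5!/7! = 120/5040
(j±m)!: 1!·0!·1!·5!·1!·4! = 2880
prefactor² = (2J+1)·Δ·N² = 2880/7
  k=0: +1/(0!·1!·0!·1!·0!·4!) = 1/24
Σ = 1/24  ⇒  CG² = 2880/7·1/24² = 5/7
CG = +√(5/7) = +0.845154

+0.845154  (= +√(5/7))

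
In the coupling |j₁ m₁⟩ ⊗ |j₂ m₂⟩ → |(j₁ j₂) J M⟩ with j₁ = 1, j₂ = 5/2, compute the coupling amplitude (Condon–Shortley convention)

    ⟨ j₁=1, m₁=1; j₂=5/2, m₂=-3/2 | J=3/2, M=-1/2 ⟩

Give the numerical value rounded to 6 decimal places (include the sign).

+√(2/5) = +0.632456

triangle: 2!*0!*3!/6! = 12/720
(j±m)!: 2!*0!*1!*4!*1!*2! = 96
prefactor² = (2J+1)*Δ*N² = 32/5
  k=0: +1/(0!*2!*0!*1!*0!*2!) = 1/4
Σ = 1/4  ⇒  CG² = 32/5*1/4² = 2/5
CG = +√(2/5) = +0.632456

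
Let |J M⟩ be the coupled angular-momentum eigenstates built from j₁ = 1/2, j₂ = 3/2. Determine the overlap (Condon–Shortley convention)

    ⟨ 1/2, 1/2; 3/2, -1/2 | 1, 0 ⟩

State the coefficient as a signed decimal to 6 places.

triangle: 1!·0!·2!/4! = 2/24
(j±m)!: 1!·0!·1!·2!·1!·1! = 2
prefactor² = (2J+1)·Δ·N² = 1/2
  k=0: +1/(0!·1!·0!·1!·0!·1!) = 1
Σ = 1  ⇒  CG² = 1/2·1² = 1/2
CG = +√(1/2) = +0.707107

+√(1/2) ≈ +0.707107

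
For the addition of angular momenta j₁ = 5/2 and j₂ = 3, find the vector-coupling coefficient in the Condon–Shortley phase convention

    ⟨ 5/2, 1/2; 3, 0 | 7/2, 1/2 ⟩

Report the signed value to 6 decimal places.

j₁+j₂−J=2  J+j₁−j₂=3  J−j₁+j₂=4  j₁+j₂+J+1=10
(j₁±m₁, j₂±m₂, J±M) = (3,2,3,3,4,3)
P² = 6912/175
sum k=0..2:
  [0] +1/24 = 1/24
  [1] −1/8 = -1/8
  [2] +1/72 = 1/72
S = -5/72
C² = P²·S² = 4/21 ; C = -0.436436

-0.436436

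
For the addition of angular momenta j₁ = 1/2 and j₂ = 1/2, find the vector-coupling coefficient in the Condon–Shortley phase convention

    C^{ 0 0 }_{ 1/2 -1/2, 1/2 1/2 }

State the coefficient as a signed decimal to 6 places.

-0.707107

√[1·1!0!0!/2! · 0!1!1!0!0!0!] = √(1/2)
  +(−1)^1/∏(1,0,0,0,0,0)! = -1  (running -1)
⟨..|..⟩ = √(1/2)·(-1) = -0.707107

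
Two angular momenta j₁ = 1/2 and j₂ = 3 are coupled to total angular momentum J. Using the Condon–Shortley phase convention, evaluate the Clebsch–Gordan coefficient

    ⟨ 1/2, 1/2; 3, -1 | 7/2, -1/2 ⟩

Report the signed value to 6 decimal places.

+0.654654  (= +√(3/7))

j₁+j₂−J=0  J+j₁−j₂=1  J−j₁+j₂=6  j₁+j₂+J+1=8
(j₁±m₁, j₂±m₂, J±M) = (1,0,2,4,3,4)
P² = 6912/7
sum k=0..0:
  [0] +1/48 = 1/48
S = 1/48
C² = P²·S² = 3/7 ; C = +0.654654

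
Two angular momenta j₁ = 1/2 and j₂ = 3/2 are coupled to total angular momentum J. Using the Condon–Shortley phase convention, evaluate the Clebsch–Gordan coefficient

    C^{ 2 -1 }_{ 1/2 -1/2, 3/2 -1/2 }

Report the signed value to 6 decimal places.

+0.866025

triangle: 0!×1!×3!/5! = 6/120
(j±m)!: 0!×1!×1!×2!×1!×3! = 12
prefactor² = (2J+1)×Δ×N² = 3
  k=0: +1/(0!×0!×1!×1!×0!×2!) = 1/2
Σ = 1/2  ⇒  CG² = 3×1/2² = 3/4
CG = +√(3/4) = +0.866025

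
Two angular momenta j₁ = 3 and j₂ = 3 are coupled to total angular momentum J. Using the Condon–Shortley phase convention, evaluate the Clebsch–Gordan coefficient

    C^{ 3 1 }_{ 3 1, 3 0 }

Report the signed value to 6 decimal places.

−√(1/6) = -0.408248

triangle: 3!×3!×3!/10! = 216/3628800
(j±m)!: 4!×2!×3!×3!×4!×2! = 82944
prefactor² = (2J+1)×Δ×N² = 864/25
  k=0: +1/(0!×3!×2!×3!×1!×0!) = 1/72
  k=1: −1/(1!×2!×1!×2!×2!×1!) = -1/8
  k=2: +1/(2!×1!×0!×1!×3!×2!) = 1/24
Σ = -5/72  ⇒  CG² = 864/25×(-5/72)² = 1/6
CG = −√(1/6) = -0.408248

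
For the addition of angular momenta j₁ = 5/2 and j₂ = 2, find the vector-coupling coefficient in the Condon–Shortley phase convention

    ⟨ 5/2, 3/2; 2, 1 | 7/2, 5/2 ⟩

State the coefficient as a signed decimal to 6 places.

+√(1/63) = +0.125988

j₁+j₂−J=1  J+j₁−j₂=4  J−j₁+j₂=3  j₁+j₂+J+1=9
(j₁±m₁, j₂±m₂, J±M) = (4,1,3,1,6,1)
P² = 2304/7
sum k=0..1:
  [0] +1/36 = 1/36
  [1] −1/48 = -1/48
S = 1/144
C² = P²·S² = 1/63 ; C = +0.125988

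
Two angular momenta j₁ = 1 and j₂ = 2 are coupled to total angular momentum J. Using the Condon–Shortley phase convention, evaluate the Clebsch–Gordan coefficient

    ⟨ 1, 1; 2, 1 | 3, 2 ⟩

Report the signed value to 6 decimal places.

+√(2/3) ≈ +0.816497

j₁+j₂−J=0  J+j₁−j₂=2  J−j₁+j₂=4  j₁+j₂+J+1=7
(j₁±m₁, j₂±m₂, J±M) = (2,0,3,1,5,1)
P² = 96
sum k=0..0:
  [0] +1/12 = 1/12
S = 1/12
C² = P²·S² = 2/3 ; C = +0.816497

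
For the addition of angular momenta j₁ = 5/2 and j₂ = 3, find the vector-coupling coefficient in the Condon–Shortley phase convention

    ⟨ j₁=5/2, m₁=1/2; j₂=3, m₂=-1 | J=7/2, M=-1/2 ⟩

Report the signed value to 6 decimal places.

j₁+j₂−J=2  J+j₁−j₂=3  J−j₁+j₂=4  j₁+j₂+J+1=10
(j₁±m₁, j₂±m₂, J±M) = (3,2,2,4,3,4)
P² = 9216/175
sum k=0..2:
  [0] +1/16 = 1/16
  [1] −1/12 = -1/12
  [2] +1/288 = 1/288
S = -5/288
C² = P²·S² = 1/63 ; C = -0.125988

−√(1/63) = -0.125988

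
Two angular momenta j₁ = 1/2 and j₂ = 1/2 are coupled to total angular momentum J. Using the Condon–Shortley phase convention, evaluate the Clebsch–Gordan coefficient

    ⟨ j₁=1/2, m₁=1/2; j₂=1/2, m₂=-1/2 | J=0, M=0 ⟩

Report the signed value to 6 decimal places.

√[1·1!0!0!/2! · 1!0!0!1!0!0!] = √(1/2)
  +(−1)^0/∏(0,1,0,0,0,0)! = 1  (running 1)
⟨..|..⟩ = √(1/2)·(1) = +0.707107

+0.707107  (= +√(1/2))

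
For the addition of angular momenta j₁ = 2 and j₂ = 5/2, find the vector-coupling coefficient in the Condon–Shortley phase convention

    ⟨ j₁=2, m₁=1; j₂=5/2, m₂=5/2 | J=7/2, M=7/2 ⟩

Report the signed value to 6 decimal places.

√[8·1!3!4!/9! · 3!1!5!0!7!0!] = √(11520)
  +(−1)^1/∏(1,0,0,4,3,0)! = -1/144  (running -1/144)
⟨..|..⟩ = √(11520)·(-1/144) = -0.745356

-0.745356  (= −√(5/9))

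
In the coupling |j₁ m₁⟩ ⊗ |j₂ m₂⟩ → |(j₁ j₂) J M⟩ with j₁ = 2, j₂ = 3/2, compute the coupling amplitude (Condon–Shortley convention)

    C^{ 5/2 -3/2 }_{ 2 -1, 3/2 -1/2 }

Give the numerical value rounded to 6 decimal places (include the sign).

√[6·1!3!2!/7! · 1!3!1!2!1!4!] = √(144/35)
  +(−1)^0/∏(0,1,3,1,0,1)! = 1/6  (running 1/6)
  +(−1)^1/∏(1,0,2,0,1,2)! = -1/4  (running -1/12)
⟨..|..⟩ = √(144/35)·(-1/12) = -0.169031

-0.169031  (= −√(1/35))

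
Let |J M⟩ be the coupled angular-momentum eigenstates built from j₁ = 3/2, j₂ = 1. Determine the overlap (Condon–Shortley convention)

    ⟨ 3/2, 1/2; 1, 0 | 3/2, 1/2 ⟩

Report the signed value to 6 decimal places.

triangle: 1!*2!*1!/5! = 2/120
(j±m)!: 2!*1!*1!*1!*2!*1! = 4
prefactor² = (2J+1)*Δ*N² = 4/15
  k=0: +1/(0!*1!*1!*1!*1!*0!) = 1
  k=1: −1/(1!*0!*0!*0!*2!*1!) = -1/2
Σ = 1/2  ⇒  CG² = 4/15*1/2² = 1/15
CG = +√(1/15) = +0.258199

+√(1/15) ≈ +0.258199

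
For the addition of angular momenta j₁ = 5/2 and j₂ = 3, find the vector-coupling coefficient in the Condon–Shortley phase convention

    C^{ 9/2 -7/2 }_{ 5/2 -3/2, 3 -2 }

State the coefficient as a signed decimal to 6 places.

triangle: 1!*4!*5!/11! = 2880/39916800
(j±m)!: 1!*4!*1!*5!*1!*8! = 116121600
prefactor² = (2J+1)*Δ*N² = 921600/11
  k=0: +1/(0!*1!*4!*1!*0!*4!) = 1/576
  k=1: −1/(1!*0!*3!*0!*1!*5!) = -1/720
Σ = 1/2880  ⇒  CG² = 921600/11*1/2880² = 1/99
CG = +√(1/99) = +0.100504

+√(1/99) = +0.100504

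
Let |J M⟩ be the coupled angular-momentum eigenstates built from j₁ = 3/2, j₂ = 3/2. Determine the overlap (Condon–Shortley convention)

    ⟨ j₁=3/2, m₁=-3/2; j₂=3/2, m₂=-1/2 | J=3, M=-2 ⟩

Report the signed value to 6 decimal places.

√[7·0!3!3!/7! · 0!3!1!2!1!5!] = √(72)
  +(−1)^0/∏(0,0,3,1,0,2)! = 1/12  (running 1/12)
⟨..|..⟩ = √(72)·(1/12) = +0.707107

+√(1/2) = +0.707107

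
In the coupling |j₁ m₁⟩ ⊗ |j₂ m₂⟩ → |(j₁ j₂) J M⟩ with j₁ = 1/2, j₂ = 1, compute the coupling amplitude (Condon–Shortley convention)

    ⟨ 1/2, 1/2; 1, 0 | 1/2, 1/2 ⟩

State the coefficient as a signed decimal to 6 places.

√[2·1!0!1!/3! · 1!0!1!1!1!0!] = √(1/3)
  +(−1)^0/∏(0,1,0,1,0,0)! = 1  (running 1)
⟨..|..⟩ = √(1/3)·(1) = +0.577350

+√(1/3) ≈ +0.577350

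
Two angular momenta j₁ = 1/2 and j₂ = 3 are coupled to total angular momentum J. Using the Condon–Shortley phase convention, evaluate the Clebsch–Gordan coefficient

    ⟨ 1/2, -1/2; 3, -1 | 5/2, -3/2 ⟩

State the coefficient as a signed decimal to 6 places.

-0.534522

j₁+j₂−J=1  J+j₁−j₂=0  J−j₁+j₂=5  j₁+j₂+J+1=7
(j₁±m₁, j₂±m₂, J±M) = (0,1,2,4,1,4)
P² = 1152/7
sum k=1..1:
  [1] −1/24 = -1/24
S = -1/24
C² = P²·S² = 2/7 ; C = -0.534522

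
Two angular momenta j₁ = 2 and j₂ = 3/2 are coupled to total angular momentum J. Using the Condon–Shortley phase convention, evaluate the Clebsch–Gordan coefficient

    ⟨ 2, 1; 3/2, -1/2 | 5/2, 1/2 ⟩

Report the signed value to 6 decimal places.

√[6·1!3!2!/7! · 3!1!1!2!3!2!] = √(72/35)
  +(−1)^0/∏(0,1,1,1,2,1)! = 1/2  (running 1/2)
  +(−1)^1/∏(1,0,0,0,3,2)! = -1/12  (running 5/12)
⟨..|..⟩ = √(72/35)·(5/12) = +0.597614

+0.597614  (= +√(5/14))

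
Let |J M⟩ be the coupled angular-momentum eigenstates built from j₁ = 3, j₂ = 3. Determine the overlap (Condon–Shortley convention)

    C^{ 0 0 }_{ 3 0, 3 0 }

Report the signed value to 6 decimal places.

-0.377964

j₁+j₂−J=6  J+j₁−j₂=0  J−j₁+j₂=0  j₁+j₂+J+1=7
(j₁±m₁, j₂±m₂, J±M) = (3,3,3,3,0,0)
P² = 1296/7
sum k=3..3:
  [3] −1/36 = -1/36
S = -1/36
C² = P²·S² = 1/7 ; C = -0.377964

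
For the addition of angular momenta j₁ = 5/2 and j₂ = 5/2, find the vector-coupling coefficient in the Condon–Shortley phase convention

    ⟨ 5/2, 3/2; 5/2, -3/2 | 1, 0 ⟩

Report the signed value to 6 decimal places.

−√(9/70) = -0.358569

triangle: 4!·1!·1!/7! = 24/5040
(j±m)!: 4!·1!·1!·4!·1!·1! = 576
prefactor² = (2J+1)·Δ·N² = 288/35
  k=0: +1/(0!·4!·1!·1!·0!·0!) = 1/24
  k=1: −1/(1!·3!·0!·0!·1!·1!) = -1/6
Σ = -1/8  ⇒  CG² = 288/35·(-1/8)² = 9/70
CG = −√(9/70) = -0.358569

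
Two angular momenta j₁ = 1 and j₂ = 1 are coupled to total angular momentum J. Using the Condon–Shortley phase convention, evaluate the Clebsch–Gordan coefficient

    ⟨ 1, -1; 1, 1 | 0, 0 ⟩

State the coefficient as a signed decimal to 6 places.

√[1·2!0!0!/3! · 0!2!2!0!0!0!] = √(4/3)
  +(−1)^2/∏(2,0,0,0,0,0)! = 1/2  (running 1/2)
⟨..|..⟩ = √(4/3)·(1/2) = +0.577350

+√(1/3) ≈ +0.577350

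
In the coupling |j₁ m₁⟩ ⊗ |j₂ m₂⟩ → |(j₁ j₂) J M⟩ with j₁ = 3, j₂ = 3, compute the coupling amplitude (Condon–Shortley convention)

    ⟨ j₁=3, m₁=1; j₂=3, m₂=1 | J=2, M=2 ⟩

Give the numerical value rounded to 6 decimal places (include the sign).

+0.534522  (= +√(2/7))

j₁+j₂−J=4  J+j₁−j₂=2  J−j₁+j₂=2  j₁+j₂+J+1=9
(j₁±m₁, j₂±m₂, J±M) = (4,2,4,2,4,0)
P² = 512/7
sum k=2..2:
  [2] +1/16 = 1/16
S = 1/16
C² = P²·S² = 2/7 ; C = +0.534522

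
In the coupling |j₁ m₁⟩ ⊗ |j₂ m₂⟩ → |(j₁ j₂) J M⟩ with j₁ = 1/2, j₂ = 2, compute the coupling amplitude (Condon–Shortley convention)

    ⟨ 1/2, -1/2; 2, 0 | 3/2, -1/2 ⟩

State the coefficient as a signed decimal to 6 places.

−√(2/5) ≈ -0.632456

√[4·1!0!3!/5! · 0!1!2!2!1!2!] = √(8/5)
  +(−1)^1/∏(1,0,0,1,0,2)! = -1/2  (running -1/2)
⟨..|..⟩ = √(8/5)·(-1/2) = -0.632456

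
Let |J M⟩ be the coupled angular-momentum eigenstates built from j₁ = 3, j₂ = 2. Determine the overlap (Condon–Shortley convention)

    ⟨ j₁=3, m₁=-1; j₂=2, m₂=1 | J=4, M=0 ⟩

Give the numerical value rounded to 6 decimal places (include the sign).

j₁+j₂−J=1  J+j₁−j₂=5  J−j₁+j₂=3  j₁+j₂+J+1=10
(j₁±m₁, j₂±m₂, J±M) = (2,4,3,1,4,4)
P² = 10368/35
sum k=0..1:
  [0] +1/144 = 1/144
  [1] −1/24 = -1/24
S = -5/144
C² = P²·S² = 5/14 ; C = -0.597614

−√(5/14) ≈ -0.597614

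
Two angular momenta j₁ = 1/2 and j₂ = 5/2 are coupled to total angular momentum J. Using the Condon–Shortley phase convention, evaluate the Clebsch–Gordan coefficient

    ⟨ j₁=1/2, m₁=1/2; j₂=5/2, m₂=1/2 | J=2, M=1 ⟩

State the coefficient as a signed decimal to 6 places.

+0.577350  (= +√(1/3))

√[5·1!0!4!/6! · 1!0!3!2!3!1!] = √(12)
  +(−1)^0/∏(0,1,0,3,0,1)! = 1/6  (running 1/6)
⟨..|..⟩ = √(12)·(1/6) = +0.577350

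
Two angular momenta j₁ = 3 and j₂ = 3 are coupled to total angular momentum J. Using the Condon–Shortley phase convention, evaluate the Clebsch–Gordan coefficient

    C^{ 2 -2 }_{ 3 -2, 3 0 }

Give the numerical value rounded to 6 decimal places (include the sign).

√[5·4!2!2!/9! · 1!5!3!3!0!4!] = √(960/7)
  +(−1)^3/∏(3,1,2,0,0,2)! = -1/24  (running -1/24)
⟨..|..⟩ = √(960/7)·(-1/24) = -0.487950

-0.487950  (= −√(5/21))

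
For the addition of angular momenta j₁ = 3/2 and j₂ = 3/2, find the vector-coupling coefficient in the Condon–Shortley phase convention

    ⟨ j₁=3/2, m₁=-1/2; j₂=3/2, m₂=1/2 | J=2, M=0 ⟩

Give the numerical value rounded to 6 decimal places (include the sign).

−√(1/4) = -0.500000

j₁+j₂−J=1  J+j₁−j₂=2  J−j₁+j₂=2  j₁+j₂+J+1=6
(j₁±m₁, j₂±m₂, J±M) = (1,2,2,1,2,2)
P² = 4/9
sum k=0..1:
  [0] +1/4 = 1/4
  [1] −1/1 = -1
S = -3/4
C² = P²·S² = 1/4 ; C = -0.500000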